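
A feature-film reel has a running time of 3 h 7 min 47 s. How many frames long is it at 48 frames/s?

3 h 7 min 47 s = 11267 s.
Frames = 11267 × 48 = 540816.

540816 frames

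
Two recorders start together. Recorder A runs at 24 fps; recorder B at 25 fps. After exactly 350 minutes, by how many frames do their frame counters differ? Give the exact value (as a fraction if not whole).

21000 frames

350 min = 21000 s.
A emits 24 × 21000 = 504000 frames; B emits 25 × 21000 = 525000.
Difference = 21000 frames; B is ahead of A.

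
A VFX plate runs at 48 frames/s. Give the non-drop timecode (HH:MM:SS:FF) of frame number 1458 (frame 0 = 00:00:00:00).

1458 ÷ 48 = 30 full seconds, remainder 18 frames.
30 s = 0 h 0 min 30 s.
Timecode: 00:00:30:18.

00:00:30:18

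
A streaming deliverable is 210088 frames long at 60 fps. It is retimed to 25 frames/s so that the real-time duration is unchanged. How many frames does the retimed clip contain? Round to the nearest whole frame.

Frames at target rate = 210088 × (25) / (60) = 262610/3 ≈ 87536.667.
Nearest whole frame: 87537.

87537 frames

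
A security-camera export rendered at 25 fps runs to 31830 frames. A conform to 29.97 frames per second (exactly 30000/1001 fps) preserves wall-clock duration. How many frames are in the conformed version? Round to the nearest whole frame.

38158 frames

Frames at target rate = 31830 × (30000/1001) / (25) = 38196000/1001 ≈ 38157.842.
Nearest whole frame: 38158.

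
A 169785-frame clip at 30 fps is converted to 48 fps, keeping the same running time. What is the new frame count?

Target frames = source frames × (target rate / source rate) = 169785 × (48)/(30) = 169785 × 8/5 = 271656.

271656 frames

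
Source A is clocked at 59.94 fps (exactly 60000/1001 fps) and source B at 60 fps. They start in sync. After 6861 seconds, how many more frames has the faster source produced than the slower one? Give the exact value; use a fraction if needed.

A emits 60000/1001 × 6861 = 411660000/1001 frames; B emits 60 × 6861 = 411660.
Difference = 411660/1001 frames (≈ 411.2488); B is ahead of A.

411660/1001 frames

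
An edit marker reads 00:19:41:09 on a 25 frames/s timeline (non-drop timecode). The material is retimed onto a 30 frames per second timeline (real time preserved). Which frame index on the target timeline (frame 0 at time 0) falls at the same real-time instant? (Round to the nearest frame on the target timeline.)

frame 35441

Source frame index: (0×3600 + 19×60 + 41) × 25 + 9 = 29534.
Real time: 29534 / (25) = 29534/25 s.
Target frame: (29534/25) × (30) = 177204/5 ≈ 35440.800 → 35441.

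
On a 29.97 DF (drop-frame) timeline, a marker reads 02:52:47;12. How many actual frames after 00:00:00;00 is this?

Complete 10-minute blocks: 17, each 17982 frames → 305694.
Remaining 2 whole minutes in the current block: 1800 + 1 × 1798 = 3598 frames.
Within the current minute: 47 × 30 + 12 − 2 = 1420 (labels ;00/;01 skipped at this minute). Total = 305694 + 3598 + 1420 = 310712.

310712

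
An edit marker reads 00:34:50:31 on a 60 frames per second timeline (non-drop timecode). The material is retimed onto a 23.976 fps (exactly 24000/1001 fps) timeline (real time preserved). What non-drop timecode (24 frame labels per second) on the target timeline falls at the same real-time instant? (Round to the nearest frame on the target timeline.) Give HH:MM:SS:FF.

00:34:48:10

Source frame index: (0×3600 + 34×60 + 50) × 60 + 31 = 125431.
Real time: 125431 / (60) = 125431/60 s.
Target frame: (125431/60) × (24000/1001) = 50172400/1001 ≈ 50122.278 → 50122.
At 24 labels/s: frame 50122 → 00:34:48:10.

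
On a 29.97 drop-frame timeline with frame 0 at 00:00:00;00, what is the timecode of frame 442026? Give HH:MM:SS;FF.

04:05:48;28

Ten DF minutes hold 17982 frames, so frame 442026 lies in block 24 (frames 431568–449549) with 10458 frames into that block.
The block's first minute is 1800 frames and the rest 1798 each; 10458 frames reaches minute 5, so 24 × 18 + 5 × 2 = 442 labels have been skipped so far.
Adding those back, label number 442026 + 442 = 442468 at 30 labels/s is 14748 s + 28 f = 4 h 5 min 48 s frame 28, i.e. 04:05:48;28.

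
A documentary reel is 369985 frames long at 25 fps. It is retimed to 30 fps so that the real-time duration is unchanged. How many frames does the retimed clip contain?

443982 frames

Target frames = source frames × (target rate / source rate) = 369985 × (30)/(25) = 369985 × 6/5 = 443982.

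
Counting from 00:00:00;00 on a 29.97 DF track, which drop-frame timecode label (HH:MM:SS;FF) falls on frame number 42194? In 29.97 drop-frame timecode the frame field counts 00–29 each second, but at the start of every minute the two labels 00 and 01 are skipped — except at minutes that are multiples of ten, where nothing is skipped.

Each 10-minute DF block holds 10 × 60 × 30 − 9 × 2 = 17982 frames. 42194 ÷ 17982 → 2 full blocks, remainder 6230.
Within the partial block the first minute is 1800 frames and each further minute 1798, so 3 further minute boundaries passed. Total skipped labels = 18 × 2 + 2 × 3 = 42.
Non-drop label index = 42194 + 42 = 42236; at 30 labels/s that is 00:23:27:26, i.e. DF 00:23:27;26.

00:23:27;26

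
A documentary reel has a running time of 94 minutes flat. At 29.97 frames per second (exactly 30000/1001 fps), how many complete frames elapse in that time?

169030 frames

94 min = 5640 s.
Frames = 5640 × 30000/1001 = 169200000/1001 ≈ 169030.9690.
Complete frames: 169030.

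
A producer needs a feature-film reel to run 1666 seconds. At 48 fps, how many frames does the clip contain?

Frames = 1666 × 48 = 79968.

79968 frames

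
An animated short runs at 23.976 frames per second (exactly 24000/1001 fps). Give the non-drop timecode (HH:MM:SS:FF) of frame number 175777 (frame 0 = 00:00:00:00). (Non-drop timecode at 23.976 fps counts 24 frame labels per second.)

02:02:04:01

175777 ÷ 24 = 7324 full seconds, remainder 1 frame.
7324 s = 2 h 2 min 4 s.
Timecode: 02:02:04:01.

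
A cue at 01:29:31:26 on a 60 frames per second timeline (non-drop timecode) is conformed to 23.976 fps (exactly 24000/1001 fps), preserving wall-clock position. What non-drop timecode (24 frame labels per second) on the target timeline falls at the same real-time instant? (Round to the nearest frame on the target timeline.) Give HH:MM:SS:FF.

Source frame index: (1×3600 + 29×60 + 31) × 60 + 26 = 322286.
Real time: 322286 / (60) = 161143/30 s.
Target frame: (161143/30) × (24000/1001) = 128914400/1001 ≈ 128785.614 → 128786.
At 24 labels/s: frame 128786 → 01:29:26:02.

01:29:26:02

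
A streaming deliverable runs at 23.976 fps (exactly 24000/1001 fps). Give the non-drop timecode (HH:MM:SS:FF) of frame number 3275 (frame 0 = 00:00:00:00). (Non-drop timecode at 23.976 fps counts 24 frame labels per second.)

00:02:16:11

3275 ÷ 24 = 136 full seconds, remainder 11 frames.
136 s = 0 h 2 min 16 s.
Timecode: 00:02:16:11.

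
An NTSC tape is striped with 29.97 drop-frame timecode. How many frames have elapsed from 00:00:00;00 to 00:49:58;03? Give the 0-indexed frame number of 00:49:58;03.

As if non-drop at 30 labels/s: (0 × 3600 + 49 × 60 + 58) × 30 + 3 = 89943.
Minute boundaries passed: 49; those not divisible by 10: 49 − 4 = 45; dropped labels = 2 × 45 = 90.
Actual frame index = 89943 − 90 = 89853.

89853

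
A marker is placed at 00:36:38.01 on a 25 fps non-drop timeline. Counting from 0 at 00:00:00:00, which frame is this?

Total seconds to the label: (0 × 3600 + 36 × 60 + 38) = 2198.
Frame index = 2198 × 25 + 1 = 54951.

frame 54951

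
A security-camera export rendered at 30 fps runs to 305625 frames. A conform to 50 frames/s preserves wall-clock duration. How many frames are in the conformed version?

509375 frames

Target frames = source frames × (target rate / source rate) = 305625 × (50)/(30) = 305625 × 5/3 = 509375.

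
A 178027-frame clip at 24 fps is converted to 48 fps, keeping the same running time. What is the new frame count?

356054 frames

Target frames = source frames × (target rate / source rate) = 178027 × (48)/(24) = 178027 × 2 = 356054.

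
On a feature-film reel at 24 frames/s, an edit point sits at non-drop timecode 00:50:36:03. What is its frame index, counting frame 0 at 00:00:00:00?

Total seconds to the label: (0 × 3600 + 50 × 60 + 36) = 3036.
Frame index = 3036 × 24 + 3 = 72867.

frame 72867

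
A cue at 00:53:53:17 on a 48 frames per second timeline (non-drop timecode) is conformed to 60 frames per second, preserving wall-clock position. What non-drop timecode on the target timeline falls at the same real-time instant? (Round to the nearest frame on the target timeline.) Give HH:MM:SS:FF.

Source frame index: (0×3600 + 53×60 + 53) × 48 + 17 = 155201.
Real time: 155201 / (48) = 155201/48 s.
Target frame: (155201/48) × (60) = 776005/4 ≈ 194001.250 → 194001.
At 60 labels/s: frame 194001 → 00:53:53:21.

00:53:53:21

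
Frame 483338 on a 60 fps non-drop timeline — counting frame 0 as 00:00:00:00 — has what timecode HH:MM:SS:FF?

483338 ÷ 60 = 8055 full seconds, remainder 38 frames.
8055 s = 2 h 14 min 15 s.
Timecode: 02:14:15:38.

02:14:15:38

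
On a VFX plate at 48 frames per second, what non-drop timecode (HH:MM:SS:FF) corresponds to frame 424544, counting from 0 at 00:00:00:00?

424544 ÷ 48 = 8844 full seconds, remainder 32 frames.
8844 s = 2 h 27 min 24 s.
Timecode: 02:27:24:32.

02:27:24:32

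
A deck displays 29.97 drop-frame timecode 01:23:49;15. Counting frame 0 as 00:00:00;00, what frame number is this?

As if non-drop at 30 labels/s: (1 × 3600 + 23 × 60 + 49) × 30 + 15 = 150885.
Minute boundaries passed: 83; those not divisible by 10: 83 − 8 = 75; dropped labels = 2 × 75 = 150.
Actual frame index = 150885 − 150 = 150735.

150735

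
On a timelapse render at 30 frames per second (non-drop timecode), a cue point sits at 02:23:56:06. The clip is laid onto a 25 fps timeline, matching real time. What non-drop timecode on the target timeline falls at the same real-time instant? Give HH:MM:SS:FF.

02:23:56:05

Source frame index: (2×3600 + 23×60 + 56) × 30 + 6 = 259086.
Real time: 259086 / (30) = 43181/5 s.
Target frame: (43181/5) × (25) = 215905.
At 25 labels/s: frame 215905 → 02:23:56:05.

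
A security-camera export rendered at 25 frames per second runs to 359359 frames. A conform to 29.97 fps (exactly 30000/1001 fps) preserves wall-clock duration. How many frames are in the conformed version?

430800 frames

Target frames = source frames × (target rate / source rate) = 359359 × (30000/1001)/(25) = 359359 × 1200/1001 = 430800.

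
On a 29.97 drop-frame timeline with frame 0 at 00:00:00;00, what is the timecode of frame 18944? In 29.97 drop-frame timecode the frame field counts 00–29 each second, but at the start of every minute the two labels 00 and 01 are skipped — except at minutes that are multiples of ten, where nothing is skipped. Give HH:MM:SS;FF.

00:10:32;02

Each 10-minute DF block holds 10 × 60 × 30 − 9 × 2 = 17982 frames. 18944 ÷ 17982 → 1 full block, remainder 962.
Within the partial block the first minute is 1800 frames and each further minute 1798, so 0 further minute boundaries passed. Total skipped labels = 18 × 1 + 2 × 0 = 18.
Non-drop label index = 18944 + 18 = 18962; at 30 labels/s that is 00:10:32:02, i.e. DF 00:10:32;02.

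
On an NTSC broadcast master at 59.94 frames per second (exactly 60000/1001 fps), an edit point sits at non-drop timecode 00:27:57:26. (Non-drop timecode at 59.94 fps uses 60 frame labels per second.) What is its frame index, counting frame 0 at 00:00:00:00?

Total seconds to the label: (0 × 3600 + 27 × 60 + 57) = 1677.
Frame index = 1677 × 60 + 26 = 100646.

frame 100646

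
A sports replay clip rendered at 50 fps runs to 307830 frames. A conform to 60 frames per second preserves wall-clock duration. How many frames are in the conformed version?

369396 frames

Target frames = source frames × (target rate / source rate) = 307830 × (60)/(50) = 307830 × 6/5 = 369396.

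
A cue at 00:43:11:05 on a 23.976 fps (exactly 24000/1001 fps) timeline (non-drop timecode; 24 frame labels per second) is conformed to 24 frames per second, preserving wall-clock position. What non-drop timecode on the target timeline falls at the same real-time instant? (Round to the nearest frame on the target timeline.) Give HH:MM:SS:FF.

00:43:13:19

Source frame index: (0×3600 + 43×60 + 11) × 24 + 5 = 62189.
Real time: 62189 / (24000/1001) = 62251189/24000 s.
Target frame: (62251189/24000) × (24) = 62251189/1000 ≈ 62251.189 → 62251.
At 24 labels/s: frame 62251 → 00:43:13:19.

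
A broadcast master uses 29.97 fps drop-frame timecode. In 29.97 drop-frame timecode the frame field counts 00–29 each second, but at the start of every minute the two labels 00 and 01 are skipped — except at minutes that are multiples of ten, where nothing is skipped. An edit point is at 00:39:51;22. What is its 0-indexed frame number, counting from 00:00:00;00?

71680

Complete 10-minute blocks: 3, each 17982 frames → 53946.
Remaining 9 whole minutes in the current block: 1800 + 8 × 1798 = 16184 frames.
Within the current minute: 51 × 30 + 22 − 2 = 1550 (labels ;00/;01 skipped at this minute). Total = 53946 + 16184 + 1550 = 71680.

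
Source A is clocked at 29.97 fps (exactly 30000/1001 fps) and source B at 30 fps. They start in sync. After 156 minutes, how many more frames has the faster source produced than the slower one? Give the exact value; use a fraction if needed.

21600/77 frames

156 min = 9360 s.
A emits 30000/1001 × 9360 = 21600000/77 frames; B emits 30 × 9360 = 280800.
Difference = 21600/77 frames (≈ 280.5195); B is ahead of A.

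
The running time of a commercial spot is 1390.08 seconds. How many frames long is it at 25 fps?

34752 frames

Frames = 1390.08 × 25 = 34752.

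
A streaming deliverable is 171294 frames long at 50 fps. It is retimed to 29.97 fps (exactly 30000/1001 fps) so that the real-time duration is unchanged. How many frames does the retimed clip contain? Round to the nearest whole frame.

102674 frames

Frames at target rate = 171294 × (30000/1001) / (50) = 102776400/1001 ≈ 102673.726.
Nearest whole frame: 102674.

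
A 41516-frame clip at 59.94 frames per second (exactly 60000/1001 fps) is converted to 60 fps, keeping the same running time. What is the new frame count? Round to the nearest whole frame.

41558 frames

Frames at target rate = 41516 × (60) / (60000/1001) = 10389379/250 ≈ 41557.516.
Nearest whole frame: 41558.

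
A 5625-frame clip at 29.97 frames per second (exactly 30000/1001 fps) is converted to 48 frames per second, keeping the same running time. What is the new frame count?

Target frames = source frames × (target rate / source rate) = 5625 × (48)/(30000/1001) = 5625 × 1001/625 = 9009.

9009 frames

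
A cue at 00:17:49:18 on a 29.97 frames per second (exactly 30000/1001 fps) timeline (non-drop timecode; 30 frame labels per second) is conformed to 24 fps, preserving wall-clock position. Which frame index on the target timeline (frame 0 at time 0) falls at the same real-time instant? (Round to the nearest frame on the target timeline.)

Source frame index: (0×3600 + 17×60 + 49) × 30 + 18 = 32088.
Real time: 32088 / (30000/1001) = 1338337/1250 s.
Target frame: (1338337/1250) × (24) = 16060044/625 ≈ 25696.070 → 25696.

frame 25696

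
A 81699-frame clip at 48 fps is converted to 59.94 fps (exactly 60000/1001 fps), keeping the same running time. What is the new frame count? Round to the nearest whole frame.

Frames at target rate = 81699 × (60000/1001) / (48) = 102123750/1001 ≈ 102021.728.
Nearest whole frame: 102022.

102022 frames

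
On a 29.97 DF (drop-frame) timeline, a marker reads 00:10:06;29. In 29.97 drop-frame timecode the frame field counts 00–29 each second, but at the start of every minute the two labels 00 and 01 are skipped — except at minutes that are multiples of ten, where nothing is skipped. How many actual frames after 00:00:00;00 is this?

Complete 10-minute blocks: 1, each 17982 frames → 17982.
Remaining 0 whole minutes in the current block: 0 frames.
Within the current minute: 6 × 30 + 29 = 209. Total = 17982 + 0 + 209 = 18191.

18191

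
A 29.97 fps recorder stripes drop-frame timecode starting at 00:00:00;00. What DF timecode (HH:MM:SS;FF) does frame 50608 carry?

00:28:08;20

Each 10-minute DF block holds 10 × 60 × 30 − 9 × 2 = 17982 frames. 50608 ÷ 17982 → 2 full blocks, remainder 14644.
Within the partial block the first minute is 1800 frames and each further minute 1798, so 8 further minute boundaries passed. Total skipped labels = 18 × 2 + 2 × 8 = 52.
Non-drop label index = 50608 + 52 = 50660; at 30 labels/s that is 00:28:08:20, i.e. DF 00:28:08;20.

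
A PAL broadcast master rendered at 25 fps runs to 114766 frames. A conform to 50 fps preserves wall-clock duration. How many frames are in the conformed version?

Target frames = source frames × (target rate / source rate) = 114766 × (50)/(25) = 114766 × 2 = 229532.

229532 frames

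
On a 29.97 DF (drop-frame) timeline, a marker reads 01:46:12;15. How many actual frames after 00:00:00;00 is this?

Complete 10-minute blocks: 10, each 17982 frames → 179820.
Remaining 6 whole minutes in the current block: 1800 + 5 × 1798 = 10790 frames.
Within the current minute: 12 × 30 + 15 − 2 = 373 (labels ;00/;01 skipped at this minute). Total = 179820 + 10790 + 373 = 190983.

190983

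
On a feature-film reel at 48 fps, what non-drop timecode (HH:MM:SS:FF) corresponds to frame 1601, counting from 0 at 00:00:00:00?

00:00:33:17

1601 ÷ 48 = 33 full seconds, remainder 17 frames.
33 s = 0 h 0 min 33 s.
Timecode: 00:00:33:17.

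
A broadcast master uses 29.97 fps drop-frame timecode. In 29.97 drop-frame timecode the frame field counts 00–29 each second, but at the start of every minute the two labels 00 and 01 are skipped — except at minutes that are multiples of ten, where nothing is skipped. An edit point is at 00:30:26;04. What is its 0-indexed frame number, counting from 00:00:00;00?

54730

As if non-drop at 30 labels/s: (0 × 3600 + 30 × 60 + 26) × 30 + 4 = 54784.
Minute boundaries passed: 30; those not divisible by 10: 30 − 3 = 27; dropped labels = 2 × 27 = 54.
Actual frame index = 54784 − 54 = 54730.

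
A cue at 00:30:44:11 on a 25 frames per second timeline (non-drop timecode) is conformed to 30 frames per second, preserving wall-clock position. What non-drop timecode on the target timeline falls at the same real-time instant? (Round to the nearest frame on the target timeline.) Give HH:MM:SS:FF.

Source frame index: (0×3600 + 30×60 + 44) × 25 + 11 = 46111.
Real time: 46111 / (25) = 46111/25 s.
Target frame: (46111/25) × (30) = 276666/5 ≈ 55333.200 → 55333.
At 30 labels/s: frame 55333 → 00:30:44:13.

00:30:44:13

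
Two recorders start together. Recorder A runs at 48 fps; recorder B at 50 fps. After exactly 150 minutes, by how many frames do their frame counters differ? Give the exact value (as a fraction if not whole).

150 min = 9000 s.
A emits 48 × 9000 = 432000 frames; B emits 50 × 9000 = 450000.
Difference = 18000 frames; B is ahead of A.

18000 frames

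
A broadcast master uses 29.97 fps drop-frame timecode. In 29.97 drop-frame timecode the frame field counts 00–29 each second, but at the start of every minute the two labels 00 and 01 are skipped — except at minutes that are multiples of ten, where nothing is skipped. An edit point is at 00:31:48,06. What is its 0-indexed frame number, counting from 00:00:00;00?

57190

As if non-drop at 30 labels/s: (0 × 3600 + 31 × 60 + 48) × 30 + 6 = 57246.
Minute boundaries passed: 31; those not divisible by 10: 31 − 3 = 28; dropped labels = 2 × 28 = 56.
Actual frame index = 57246 − 56 = 57190.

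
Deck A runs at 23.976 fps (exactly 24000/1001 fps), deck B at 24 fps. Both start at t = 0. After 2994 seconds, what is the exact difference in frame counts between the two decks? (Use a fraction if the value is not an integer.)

71856/1001 frames

A emits 24000/1001 × 2994 = 71856000/1001 frames; B emits 24 × 2994 = 71856.
Difference = 71856/1001 frames (≈ 71.7842); B is ahead of A.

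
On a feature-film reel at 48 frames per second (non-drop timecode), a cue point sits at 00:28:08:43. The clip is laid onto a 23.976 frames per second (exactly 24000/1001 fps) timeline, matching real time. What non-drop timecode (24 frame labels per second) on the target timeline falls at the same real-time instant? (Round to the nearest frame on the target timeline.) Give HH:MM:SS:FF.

Source frame index: (0×3600 + 28×60 + 8) × 48 + 43 = 81067.
Real time: 81067 / (48) = 81067/48 s.
Target frame: (81067/48) × (24000/1001) = 5790500/143 ≈ 40493.007 → 40493.
At 24 labels/s: frame 40493 → 00:28:07:05.

00:28:07:05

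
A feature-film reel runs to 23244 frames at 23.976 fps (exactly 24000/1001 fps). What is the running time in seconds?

969.4685 seconds

Running time = 23244 / (24000/1001) = 969.4685 s.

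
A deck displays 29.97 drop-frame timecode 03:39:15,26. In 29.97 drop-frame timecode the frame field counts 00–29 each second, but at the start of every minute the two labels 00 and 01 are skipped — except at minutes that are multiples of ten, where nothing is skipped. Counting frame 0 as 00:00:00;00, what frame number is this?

394280

Complete 10-minute blocks: 21, each 17982 frames → 377622.
Remaining 9 whole minutes in the current block: 1800 + 8 × 1798 = 16184 frames.
Within the current minute: 15 × 30 + 26 − 2 = 474 (labels ;00/;01 skipped at this minute). Total = 377622 + 16184 + 474 = 394280.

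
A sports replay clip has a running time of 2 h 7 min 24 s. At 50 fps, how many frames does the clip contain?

382200 frames

2 h 7 min 24 s = 7644 s.
Frames = 7644 × 50 = 382200.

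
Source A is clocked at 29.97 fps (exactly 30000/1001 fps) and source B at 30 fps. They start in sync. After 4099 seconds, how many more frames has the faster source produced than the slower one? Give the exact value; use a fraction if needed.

122970/1001 frames

A emits 30000/1001 × 4099 = 122970000/1001 frames; B emits 30 × 4099 = 122970.
Difference = 122970/1001 frames (≈ 122.8472); B is ahead of A.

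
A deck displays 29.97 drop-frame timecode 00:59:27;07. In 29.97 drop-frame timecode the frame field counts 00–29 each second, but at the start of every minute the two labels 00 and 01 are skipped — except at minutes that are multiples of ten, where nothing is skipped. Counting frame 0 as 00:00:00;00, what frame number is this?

106909

As if non-drop at 30 labels/s: (0 × 3600 + 59 × 60 + 27) × 30 + 7 = 107017.
Minute boundaries passed: 59; those not divisible by 10: 59 − 5 = 54; dropped labels = 2 × 54 = 108.
Actual frame index = 107017 − 108 = 106909.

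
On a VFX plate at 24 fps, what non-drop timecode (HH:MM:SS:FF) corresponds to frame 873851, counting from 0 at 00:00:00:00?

873851 ÷ 24 = 36410 full seconds, remainder 11 frames.
36410 s = 10 h 6 min 50 s.
Timecode: 10:06:50:11.

10:06:50:11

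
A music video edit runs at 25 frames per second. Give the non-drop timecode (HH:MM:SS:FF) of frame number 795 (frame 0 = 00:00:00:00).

00:00:31:20

795 ÷ 25 = 31 full seconds, remainder 20 frames.
31 s = 0 h 0 min 31 s.
Timecode: 00:00:31:20.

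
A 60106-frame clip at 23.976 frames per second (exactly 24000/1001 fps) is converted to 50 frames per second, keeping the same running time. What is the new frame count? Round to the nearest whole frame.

Frames at target rate = 60106 × (50) / (24000/1001) = 30083053/240 ≈ 125346.054.
Nearest whole frame: 125346.

125346 frames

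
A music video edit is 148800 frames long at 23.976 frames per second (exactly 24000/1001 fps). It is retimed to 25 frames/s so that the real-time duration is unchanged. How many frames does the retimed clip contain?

155155 frames

Target frames = source frames × (target rate / source rate) = 148800 × (25)/(24000/1001) = 148800 × 1001/960 = 155155.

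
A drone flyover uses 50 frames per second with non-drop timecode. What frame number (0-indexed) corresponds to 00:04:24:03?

13203

Total seconds to the label: (0 × 3600 + 4 × 60 + 24) = 264.
Frame index = 264 × 50 + 3 = 13203.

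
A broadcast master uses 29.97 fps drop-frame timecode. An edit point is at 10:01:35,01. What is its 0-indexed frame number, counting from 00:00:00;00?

Complete 10-minute blocks: 60, each 17982 frames → 1078920.
Remaining 1 whole minute in the current block: 1800 + 0 × 1798 = 1800 frames.
Within the current minute: 35 × 30 + 1 − 2 = 1049 (labels ;00/;01 skipped at this minute). Total = 1078920 + 1800 + 1049 = 1081769.

1081769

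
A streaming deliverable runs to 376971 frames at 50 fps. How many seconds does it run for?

7539.42 seconds

Running time = 376971 / (50) = 7539.42 s.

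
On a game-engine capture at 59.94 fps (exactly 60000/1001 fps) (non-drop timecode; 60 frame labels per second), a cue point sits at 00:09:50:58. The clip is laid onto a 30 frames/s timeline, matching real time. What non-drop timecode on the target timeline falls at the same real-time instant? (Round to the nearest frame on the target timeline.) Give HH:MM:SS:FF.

Source frame index: (0×3600 + 9×60 + 50) × 60 + 58 = 35458.
Real time: 35458 / (60000/1001) = 17746729/30000 s.
Target frame: (17746729/30000) × (30) = 17746729/1000 ≈ 17746.729 → 17747.
At 30 labels/s: frame 17747 → 00:09:51:17.

00:09:51:17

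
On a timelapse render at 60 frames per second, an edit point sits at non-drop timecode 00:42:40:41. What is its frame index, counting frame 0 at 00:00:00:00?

Total seconds to the label: (0 × 3600 + 42 × 60 + 40) = 2560.
Frame index = 2560 × 60 + 41 = 153641.

153641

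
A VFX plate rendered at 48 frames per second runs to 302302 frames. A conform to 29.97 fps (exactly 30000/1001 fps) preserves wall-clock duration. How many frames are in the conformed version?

188750 frames

Target frames = source frames × (target rate / source rate) = 302302 × (30000/1001)/(48) = 302302 × 625/1001 = 188750.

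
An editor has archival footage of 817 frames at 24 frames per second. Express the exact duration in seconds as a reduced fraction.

Running time = 817 ÷ (24) = 817 × 1/24 = 817/24 s.

817/24 seconds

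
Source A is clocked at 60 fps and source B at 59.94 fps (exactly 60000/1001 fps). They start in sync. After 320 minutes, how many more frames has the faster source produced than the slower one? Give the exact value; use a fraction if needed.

1152000/1001 frames

320 min = 19200 s.
A emits 60 × 19200 = 1152000 frames; B emits 60000/1001 × 19200 = 1152000000/1001.
Difference = 1152000/1001 frames (≈ 1150.8492); B is behind A.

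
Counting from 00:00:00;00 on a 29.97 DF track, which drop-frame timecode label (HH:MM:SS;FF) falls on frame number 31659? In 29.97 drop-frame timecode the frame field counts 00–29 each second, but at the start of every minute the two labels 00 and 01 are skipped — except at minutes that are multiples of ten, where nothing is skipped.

Each 10-minute DF block holds 10 × 60 × 30 − 9 × 2 = 17982 frames. 31659 ÷ 17982 → 1 full block, remainder 13677.
Within the partial block the first minute is 1800 frames and each further minute 1798, so 7 further minute boundaries passed. Total skipped labels = 18 × 1 + 2 × 7 = 32.
Non-drop label index = 31659 + 32 = 31691; at 30 labels/s that is 00:17:36:11, i.e. DF 00:17:36;11.

00:17:36;11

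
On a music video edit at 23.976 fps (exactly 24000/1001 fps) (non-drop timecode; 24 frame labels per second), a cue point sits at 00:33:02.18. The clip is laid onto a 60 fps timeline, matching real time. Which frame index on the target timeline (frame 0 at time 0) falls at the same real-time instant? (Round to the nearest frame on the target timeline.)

Source frame index: (0×3600 + 33×60 + 2) × 24 + 18 = 47586.
Real time: 47586 / (24000/1001) = 7938931/4000 s.
Target frame: (7938931/4000) × (60) = 23816793/200 ≈ 119083.965 → 119084.

frame 119084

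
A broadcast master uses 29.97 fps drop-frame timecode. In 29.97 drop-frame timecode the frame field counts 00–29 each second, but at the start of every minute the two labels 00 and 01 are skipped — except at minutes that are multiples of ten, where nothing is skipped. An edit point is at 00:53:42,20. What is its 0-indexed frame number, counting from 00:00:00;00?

As if non-drop at 30 labels/s: (0 × 3600 + 53 × 60 + 42) × 30 + 20 = 96680.
Minute boundaries passed: 53; those not divisible by 10: 53 − 5 = 48; dropped labels = 2 × 48 = 96.
Actual frame index = 96680 − 96 = 96584.

96584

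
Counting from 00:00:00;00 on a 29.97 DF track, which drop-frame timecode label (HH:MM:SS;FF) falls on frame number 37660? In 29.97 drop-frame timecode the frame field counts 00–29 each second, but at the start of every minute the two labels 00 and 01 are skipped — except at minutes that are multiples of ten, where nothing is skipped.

00:20:56;16

Each 10-minute DF block holds 10 × 60 × 30 − 9 × 2 = 17982 frames. 37660 ÷ 17982 → 2 full blocks, remainder 1696.
Within the partial block the first minute is 1800 frames and each further minute 1798, so 0 further minute boundaries passed. Total skipped labels = 18 × 2 + 2 × 0 = 36.
Non-drop label index = 37660 + 36 = 37696; at 30 labels/s that is 00:20:56:16, i.e. DF 00:20:56;16.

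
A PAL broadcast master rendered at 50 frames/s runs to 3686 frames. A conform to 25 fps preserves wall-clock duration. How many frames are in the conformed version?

1843 frames

Target frames = source frames × (target rate / source rate) = 3686 × (25)/(50) = 3686 × 1/2 = 1843.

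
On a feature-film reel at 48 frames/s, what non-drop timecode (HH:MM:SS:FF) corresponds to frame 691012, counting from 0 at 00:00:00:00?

691012 ÷ 48 = 14396 full seconds, remainder 4 frames.
14396 s = 3 h 59 min 56 s.
Timecode: 03:59:56:04.

03:59:56:04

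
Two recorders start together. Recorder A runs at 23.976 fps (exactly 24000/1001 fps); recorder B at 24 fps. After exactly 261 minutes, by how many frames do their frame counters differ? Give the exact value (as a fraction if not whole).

375840/1001 frames

261 min = 15660 s.
A emits 24000/1001 × 15660 = 375840000/1001 frames; B emits 24 × 15660 = 375840.
Difference = 375840/1001 frames (≈ 375.4645); B is ahead of A.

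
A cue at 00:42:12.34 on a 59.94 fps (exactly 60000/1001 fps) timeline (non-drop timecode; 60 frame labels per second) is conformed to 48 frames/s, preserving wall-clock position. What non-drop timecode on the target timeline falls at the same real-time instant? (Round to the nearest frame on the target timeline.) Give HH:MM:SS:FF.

Source frame index: (0×3600 + 42×60 + 12) × 60 + 34 = 151954.
Real time: 151954 / (60000/1001) = 76052977/30000 s.
Target frame: (76052977/30000) × (48) = 76052977/625 ≈ 121684.763 → 121685.
At 48 labels/s: frame 121685 → 00:42:15:05.

00:42:15:05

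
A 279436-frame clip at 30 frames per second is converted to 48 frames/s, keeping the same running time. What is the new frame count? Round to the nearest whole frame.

447098 frames

Frames at target rate = 279436 × (48) / (30) = 2235488/5 ≈ 447097.600.
Nearest whole frame: 447098.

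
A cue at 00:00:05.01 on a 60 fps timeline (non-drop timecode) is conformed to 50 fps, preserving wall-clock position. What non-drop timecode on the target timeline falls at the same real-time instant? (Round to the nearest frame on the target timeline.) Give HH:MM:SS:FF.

00:00:05:01

Source frame index: (0×3600 + 0×60 + 5) × 60 + 1 = 301.
Real time: 301 / (60) = 301/60 s.
Target frame: (301/60) × (50) = 1505/6 ≈ 250.833 → 251.
At 50 labels/s: frame 251 → 00:00:05:01.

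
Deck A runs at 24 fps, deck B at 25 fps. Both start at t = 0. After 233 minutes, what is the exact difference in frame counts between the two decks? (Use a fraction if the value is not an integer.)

13980 frames

233 min = 13980 s.
A emits 24 × 13980 = 335520 frames; B emits 25 × 13980 = 349500.
Difference = 13980 frames; B is ahead of A.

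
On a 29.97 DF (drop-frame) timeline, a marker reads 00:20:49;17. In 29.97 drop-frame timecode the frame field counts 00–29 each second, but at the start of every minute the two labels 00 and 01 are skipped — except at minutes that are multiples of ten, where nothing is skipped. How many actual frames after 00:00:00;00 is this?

37451

As if non-drop at 30 labels/s: (0 × 3600 + 20 × 60 + 49) × 30 + 17 = 37487.
Minute boundaries passed: 20; those not divisible by 10: 20 − 2 = 18; dropped labels = 2 × 18 = 36.
Actual frame index = 37487 − 36 = 37451.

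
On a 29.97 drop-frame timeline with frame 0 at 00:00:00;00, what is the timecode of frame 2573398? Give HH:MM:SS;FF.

Each 10-minute DF block holds 10 × 60 × 30 − 9 × 2 = 17982 frames. 2573398 ÷ 17982 → 143 full blocks, remainder 1972.
Within the partial block the first minute is 1800 frames and each further minute 1798, so 1 further minute boundary passed. Total skipped labels = 18 × 143 + 2 × 1 = 2576.
Non-drop label index = 2573398 + 2576 = 2575974; at 30 labels/s that is 23:51:05:24, i.e. DF 23:51:05;24.

23:51:05;24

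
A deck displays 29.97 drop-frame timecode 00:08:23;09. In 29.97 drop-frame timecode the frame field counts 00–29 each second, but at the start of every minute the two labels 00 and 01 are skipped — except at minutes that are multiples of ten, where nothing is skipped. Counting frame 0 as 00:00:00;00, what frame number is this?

15083

Complete 10-minute blocks: 0, each 17982 frames → 0.
Remaining 8 whole minutes in the current block: 1800 + 7 × 1798 = 14386 frames.
Within the current minute: 23 × 30 + 9 − 2 = 697 (labels ;00/;01 skipped at this minute). Total = 0 + 14386 + 697 = 15083.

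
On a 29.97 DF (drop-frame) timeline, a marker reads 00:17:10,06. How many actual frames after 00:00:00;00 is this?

30874

Complete 10-minute blocks: 1, each 17982 frames → 17982.
Remaining 7 whole minutes in the current block: 1800 + 6 × 1798 = 12588 frames.
Within the current minute: 10 × 30 + 6 − 2 = 304 (labels ;00/;01 skipped at this minute). Total = 17982 + 12588 + 304 = 30874.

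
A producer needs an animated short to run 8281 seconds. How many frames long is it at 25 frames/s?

207025 frames

Frames = 8281 × 25 = 207025.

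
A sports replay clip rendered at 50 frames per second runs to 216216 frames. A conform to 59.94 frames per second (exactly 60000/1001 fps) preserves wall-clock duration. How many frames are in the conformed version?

Target frames = source frames × (target rate / source rate) = 216216 × (60000/1001)/(50) = 216216 × 1200/1001 = 259200.

259200 frames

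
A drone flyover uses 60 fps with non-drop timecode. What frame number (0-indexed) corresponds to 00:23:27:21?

Total seconds to the label: (0 × 3600 + 23 × 60 + 27) = 1407.
Frame index = 1407 × 60 + 21 = 84441.

84441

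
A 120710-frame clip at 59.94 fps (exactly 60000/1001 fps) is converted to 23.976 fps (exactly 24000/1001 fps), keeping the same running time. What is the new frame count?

48284 frames

Target frames = source frames × (target rate / source rate) = 120710 × (24000/1001)/(60000/1001) = 120710 × 2/5 = 48284.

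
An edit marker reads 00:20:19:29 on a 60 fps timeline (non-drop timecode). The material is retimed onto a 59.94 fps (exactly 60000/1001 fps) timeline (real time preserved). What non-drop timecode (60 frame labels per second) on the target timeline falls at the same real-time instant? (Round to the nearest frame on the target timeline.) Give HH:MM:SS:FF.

Source frame index: (0×3600 + 20×60 + 19) × 60 + 29 = 73169.
Real time: 73169 / (60) = 73169/60 s.
Target frame: (73169/60) × (60000/1001) = 73169000/1001 ≈ 73095.904 → 73096.
At 60 labels/s: frame 73096 → 00:20:18:16.

00:20:18:16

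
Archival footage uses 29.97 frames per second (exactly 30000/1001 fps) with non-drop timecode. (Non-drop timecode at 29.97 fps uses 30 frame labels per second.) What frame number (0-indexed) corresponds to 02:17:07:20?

Total seconds to the label: (2 × 3600 + 17 × 60 + 7) = 8227.
Frame index = 8227 × 30 + 20 = 246830.

frame 246830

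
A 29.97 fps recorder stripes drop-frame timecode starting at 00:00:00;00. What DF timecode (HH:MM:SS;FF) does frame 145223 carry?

01:20:45;17

Ten DF minutes hold 17982 frames, so frame 145223 lies in block 8 (frames 143856–161837) with 1367 frames into that block.
The block's first minute is 1800 frames and the rest 1798 each; 1367 frames reaches minute 0, so 8 × 18 + 0 × 2 = 144 labels have been skipped so far.
Adding those back, label number 145223 + 144 = 145367 at 30 labels/s is 4845 s + 17 f = 1 h 20 min 45 s frame 17, i.e. 01:20:45;17.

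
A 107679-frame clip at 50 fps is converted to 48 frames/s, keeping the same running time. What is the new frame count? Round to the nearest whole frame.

Frames at target rate = 107679 × (48) / (50) = 2584296/25 ≈ 103371.840.
Nearest whole frame: 103372.

103372 frames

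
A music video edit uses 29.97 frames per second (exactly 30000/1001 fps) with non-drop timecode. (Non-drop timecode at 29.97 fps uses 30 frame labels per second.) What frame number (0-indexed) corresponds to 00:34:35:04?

Total seconds to the label: (0 × 3600 + 34 × 60 + 35) = 2075.
Frame index = 2075 × 30 + 4 = 62254.

62254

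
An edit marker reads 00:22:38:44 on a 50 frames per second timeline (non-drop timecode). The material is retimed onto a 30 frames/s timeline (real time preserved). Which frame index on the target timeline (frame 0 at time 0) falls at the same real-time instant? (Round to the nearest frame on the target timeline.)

frame 40766

Source frame index: (0×3600 + 22×60 + 38) × 50 + 44 = 67944.
Real time: 67944 / (50) = 33972/25 s.
Target frame: (33972/25) × (30) = 203832/5 ≈ 40766.400 → 40766.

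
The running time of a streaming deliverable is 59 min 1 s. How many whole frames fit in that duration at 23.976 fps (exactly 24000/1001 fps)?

84899 frames

59 min 1 s = 3541 s.
Frames = 3541 × 24000/1001 = 84984000/1001 ≈ 84899.1009.
Complete frames: 84899.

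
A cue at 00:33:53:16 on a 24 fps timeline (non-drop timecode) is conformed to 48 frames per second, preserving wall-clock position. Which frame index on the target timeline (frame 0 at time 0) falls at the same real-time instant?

Source frame index: (0×3600 + 33×60 + 53) × 24 + 16 = 48808.
Real time: 48808 / (24) = 6101/3 s.
Target frame: (6101/3) × (48) = 97616.

frame 97616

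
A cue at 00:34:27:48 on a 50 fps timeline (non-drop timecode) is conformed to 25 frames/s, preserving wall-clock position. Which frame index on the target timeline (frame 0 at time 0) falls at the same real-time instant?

Source frame index: (0×3600 + 34×60 + 27) × 50 + 48 = 103398.
Real time: 103398 / (50) = 51699/25 s.
Target frame: (51699/25) × (25) = 51699.

frame 51699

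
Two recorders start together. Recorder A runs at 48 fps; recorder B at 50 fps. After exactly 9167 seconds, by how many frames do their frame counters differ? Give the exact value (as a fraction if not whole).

A emits 48 × 9167 = 440016 frames; B emits 50 × 9167 = 458350.
Difference = 18334 frames; B is ahead of A.

18334 frames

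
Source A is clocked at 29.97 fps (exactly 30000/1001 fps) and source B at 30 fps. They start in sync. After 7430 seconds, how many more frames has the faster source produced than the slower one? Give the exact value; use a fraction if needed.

A emits 30000/1001 × 7430 = 222900000/1001 frames; B emits 30 × 7430 = 222900.
Difference = 222900/1001 frames (≈ 222.6773); B is ahead of A.

222900/1001 frames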